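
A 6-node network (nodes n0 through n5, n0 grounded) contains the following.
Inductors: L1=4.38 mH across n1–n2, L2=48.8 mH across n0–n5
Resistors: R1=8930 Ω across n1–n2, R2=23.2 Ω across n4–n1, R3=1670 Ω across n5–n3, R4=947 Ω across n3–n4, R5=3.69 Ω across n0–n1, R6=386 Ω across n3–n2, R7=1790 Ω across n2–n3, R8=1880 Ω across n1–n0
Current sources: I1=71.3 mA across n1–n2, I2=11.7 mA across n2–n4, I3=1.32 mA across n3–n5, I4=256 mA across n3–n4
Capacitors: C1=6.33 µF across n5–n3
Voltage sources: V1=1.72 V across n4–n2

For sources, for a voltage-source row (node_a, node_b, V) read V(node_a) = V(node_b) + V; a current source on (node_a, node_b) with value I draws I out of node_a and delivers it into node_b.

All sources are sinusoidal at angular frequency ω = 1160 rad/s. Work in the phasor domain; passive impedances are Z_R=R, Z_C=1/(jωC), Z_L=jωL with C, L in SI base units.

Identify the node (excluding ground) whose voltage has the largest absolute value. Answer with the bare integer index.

Apply KCL at each of the 5 non-ground nodes and solve the resulting linear system.
Node n1: branches {L1, R1, R2, I1, R5, R8} → V_1 = 0.8083+0.2382j
Node n2: branches {L1, R1, I1, R6, I2, R7, V1} → V_2 = 0.7255+1.357j
Node n3: branches {R3, R4, R6, R7, C1, I3, I4} → V_3 = -7.524+16.73j
Node n4: branches {R2, R4, I2, I4, V1} → V_4 = 2.445+1.357j
Node n5: branches {L2, R3, C1, I3} → V_5 = 3.661-12.42j
Source currents: i(V1)=0.1866-0.03199j

3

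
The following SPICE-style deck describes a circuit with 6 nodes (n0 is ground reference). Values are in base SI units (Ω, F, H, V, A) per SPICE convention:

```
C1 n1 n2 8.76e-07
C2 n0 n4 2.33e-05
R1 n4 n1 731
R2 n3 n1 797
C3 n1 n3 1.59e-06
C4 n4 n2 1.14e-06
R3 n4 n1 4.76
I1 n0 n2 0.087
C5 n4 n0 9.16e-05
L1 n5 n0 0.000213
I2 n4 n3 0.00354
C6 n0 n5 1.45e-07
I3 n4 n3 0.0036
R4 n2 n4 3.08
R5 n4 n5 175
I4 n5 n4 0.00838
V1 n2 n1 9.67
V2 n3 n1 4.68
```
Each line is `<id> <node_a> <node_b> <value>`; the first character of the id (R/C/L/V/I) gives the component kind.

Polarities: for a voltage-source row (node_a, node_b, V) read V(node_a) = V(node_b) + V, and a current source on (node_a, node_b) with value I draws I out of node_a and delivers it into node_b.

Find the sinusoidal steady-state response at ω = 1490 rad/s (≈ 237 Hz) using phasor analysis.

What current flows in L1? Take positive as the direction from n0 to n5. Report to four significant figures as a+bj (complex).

Element admittances at ω=1490 rad/s:
  Y(C1) = 0.000+0.001305j S between n1,n2
  Y(C2) = 0.000+0.03472j S between n0,n4
  Y(R1) = 0.001368+0.000j S between n4,n1
  Y(R2) = 0.001255+0.000j S between n3,n1
  Y(C3) = 0.000+0.002369j S between n1,n3
  Y(C4) = 0.000+0.001699j S between n4,n2
  Y(R3) = 0.2101+0.000j S between n4,n1
  I1: injects 0.087 A into n2 (from n0)
  Y(C5) = 0.000+0.1365j S between n4,n0
  Y(L1) = 0.000-3.151j S between n5,n0
  I2: injects 0.00354 A into n3 (from n4)
  Y(C6) = 0.000+0.0002160j S between n0,n5
  I3: injects 0.0036 A into n3 (from n4)
  Y(R4) = 0.3247+0.000j S between n2,n4
  Y(R5) = 0.005714+0.000j S between n4,n5
  I4: injects 0.00838 A into n4 (from n5)
  V1: constraint V(n2)−V(n1) = 9.67
  V2: constraint V(n3)−V(n1) = 4.68
Assemble and solve the 7×7 MNA system:
  V(n1)=-5.662-0.5692j  V(n2)=4.008-0.5692j  V(n3)=-0.9820-0.5692j  V(n4)=0.01849-0.5565j  V(n5)=0.001005-0.002628j
  i(V1)=-1.208-0.01529j  i(V2)=0.001268-0.01109j

0.008281+0.003165j A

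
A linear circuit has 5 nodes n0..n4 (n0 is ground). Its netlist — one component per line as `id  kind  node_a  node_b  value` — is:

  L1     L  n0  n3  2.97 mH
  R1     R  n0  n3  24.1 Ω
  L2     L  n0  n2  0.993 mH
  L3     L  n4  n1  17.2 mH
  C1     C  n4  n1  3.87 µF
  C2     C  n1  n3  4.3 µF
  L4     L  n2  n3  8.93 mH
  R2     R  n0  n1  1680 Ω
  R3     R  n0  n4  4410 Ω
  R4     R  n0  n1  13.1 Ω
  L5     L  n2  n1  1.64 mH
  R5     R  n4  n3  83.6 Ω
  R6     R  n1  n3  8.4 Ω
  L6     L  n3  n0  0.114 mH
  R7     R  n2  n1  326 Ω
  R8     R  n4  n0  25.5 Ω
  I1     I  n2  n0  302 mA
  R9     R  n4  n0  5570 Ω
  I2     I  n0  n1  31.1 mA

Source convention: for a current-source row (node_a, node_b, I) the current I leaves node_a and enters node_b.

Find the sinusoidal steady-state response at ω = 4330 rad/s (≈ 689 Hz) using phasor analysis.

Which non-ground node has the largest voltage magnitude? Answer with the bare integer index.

2

Element admittances at ω=4330 rad/s:
  Y(L1) = 0.000-0.07776j S between n0,n3
  Y(R1) = 0.04149+0.000j S between n0,n3
  Y(L2) = 0.000-0.2326j S between n0,n2
  Y(L3) = 0.000-0.01343j S between n4,n1
  Y(C1) = 0.000+0.01676j S between n4,n1
  Y(C2) = 0.000+0.01862j S between n1,n3
  Y(L4) = 0.000-0.02586j S between n2,n3
  Y(R2) = 0.0005952+0.000j S between n0,n1
  Y(R3) = 0.0002268+0.000j S between n0,n4
  Y(R4) = 0.07634+0.000j S between n0,n1
  Y(L5) = 0.000-0.1408j S between n2,n1
  Y(R5) = 0.01196+0.000j S between n4,n3
  Y(R6) = 0.1190+0.000j S between n1,n3
  Y(L6) = 0.000-2.026j S between n3,n0
  Y(R7) = 0.003067+0.000j S between n2,n1
  Y(R8) = 0.03922+0.000j S between n4,n0
  I1: injects 0.302 A into n0 (from n2)
  Y(R9) = 0.0001795+0.000j S between n4,n0
  I2: injects 0.0311 A into n1 (from n0)
Assemble and solve the 4×4 MNA system:
  V(n1)=-0.3276-0.1388j  V(n2)=-0.1202-0.8087j  V(n3)=0.007140-0.02769j  V(n4)=0.008798-0.02813j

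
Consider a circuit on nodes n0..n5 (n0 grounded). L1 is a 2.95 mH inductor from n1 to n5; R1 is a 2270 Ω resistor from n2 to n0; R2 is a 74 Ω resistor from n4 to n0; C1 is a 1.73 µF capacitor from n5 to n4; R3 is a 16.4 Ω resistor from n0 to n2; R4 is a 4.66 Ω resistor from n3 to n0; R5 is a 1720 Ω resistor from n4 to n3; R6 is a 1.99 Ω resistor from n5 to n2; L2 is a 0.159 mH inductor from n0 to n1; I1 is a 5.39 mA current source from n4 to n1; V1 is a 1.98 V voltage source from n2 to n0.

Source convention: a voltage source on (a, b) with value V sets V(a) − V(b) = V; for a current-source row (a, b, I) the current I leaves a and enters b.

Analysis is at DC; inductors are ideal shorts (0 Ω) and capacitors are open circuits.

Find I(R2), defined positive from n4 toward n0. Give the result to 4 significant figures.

-0.005168 A

Apply KCL at each of the 5 non-ground nodes and solve the resulting linear system.
Node n1: branches {L1, L2, I1} → V_1 = 0.000
Node n2: branches {R1, R3, R6, V1} → V_2 = 1.980
Node n3: branches {R4, R5} → V_3 = -0.001033
Node n4: branches {R2, C1, R5, I1} → V_4 = -0.3825
Node n5: branches {L1, C1, R6} → V_5 = 0.000
Source currents: i(L1)=-0.9950, i(L2)=-1.000, i(V1)=-1.117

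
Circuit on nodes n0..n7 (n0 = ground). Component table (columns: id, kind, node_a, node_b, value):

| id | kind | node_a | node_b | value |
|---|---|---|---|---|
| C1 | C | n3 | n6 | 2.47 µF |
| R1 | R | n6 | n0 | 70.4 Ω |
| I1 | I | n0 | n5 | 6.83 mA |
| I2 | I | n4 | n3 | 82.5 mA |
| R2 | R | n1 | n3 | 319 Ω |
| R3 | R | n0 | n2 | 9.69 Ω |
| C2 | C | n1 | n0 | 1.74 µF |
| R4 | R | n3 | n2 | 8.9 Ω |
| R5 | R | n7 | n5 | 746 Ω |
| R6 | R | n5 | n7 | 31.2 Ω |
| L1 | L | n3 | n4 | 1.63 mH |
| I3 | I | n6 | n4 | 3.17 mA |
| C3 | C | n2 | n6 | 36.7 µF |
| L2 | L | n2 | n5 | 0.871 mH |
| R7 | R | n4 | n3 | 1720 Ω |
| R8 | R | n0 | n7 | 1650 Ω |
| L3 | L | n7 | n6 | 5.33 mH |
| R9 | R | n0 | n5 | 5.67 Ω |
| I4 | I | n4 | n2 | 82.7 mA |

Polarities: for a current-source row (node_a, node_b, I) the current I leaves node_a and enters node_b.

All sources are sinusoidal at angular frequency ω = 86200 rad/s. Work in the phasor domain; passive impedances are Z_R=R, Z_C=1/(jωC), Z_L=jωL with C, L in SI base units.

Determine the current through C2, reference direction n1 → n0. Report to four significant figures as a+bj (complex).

MNA unknowns: 7 node voltages V₁..V_7
C1: Y=0.000+0.2129j on G[3,6]
R1: Y=0.01420+0.000j on G[6,0]
I1: z[0]−=0.00683, z[5]+=0.00683
I2: z[4]−=0.0825, z[3]+=0.0825
R2: Y=0.003135+0.000j on G[1,3]
R3: Y=0.1032+0.000j on G[0,2]
C2: Y=0.000+0.1500j on G[1,0]
R4: Y=0.1124+0.000j on G[3,2]
R5: Y=0.001340+0.000j on G[7,5]
R6: Y=0.03205+0.000j on G[5,7]
L1: Y=0.000-0.007117j on G[3,4]
I3: z[6]−=0.00317, z[4]+=0.00317
C3: Y=0.000+3.164j on G[2,6]
L2: Y=0.000-0.01332j on G[2,5]
R7: Y=0.0005814+0.000j on G[4,3]
R8: Y=0.0006061+0.000j on G[0,7]
L3: Y=0.000-0.002177j on G[7,6]
R9: Y=0.1764+0.000j on G[0,5]
I4: z[4]−=0.0827, z[2]+=0.0827
solve → V1=0.005891+0.003579j, V2=0.007786-0.01402j, V3=-0.1654+0.2854j, V4=-2.013-22.33j, V5=0.03734+0.002707j, V6=-0.003182+0.005793j, V7=0.03672+0.005213j

-0.0005368+0.0008835j A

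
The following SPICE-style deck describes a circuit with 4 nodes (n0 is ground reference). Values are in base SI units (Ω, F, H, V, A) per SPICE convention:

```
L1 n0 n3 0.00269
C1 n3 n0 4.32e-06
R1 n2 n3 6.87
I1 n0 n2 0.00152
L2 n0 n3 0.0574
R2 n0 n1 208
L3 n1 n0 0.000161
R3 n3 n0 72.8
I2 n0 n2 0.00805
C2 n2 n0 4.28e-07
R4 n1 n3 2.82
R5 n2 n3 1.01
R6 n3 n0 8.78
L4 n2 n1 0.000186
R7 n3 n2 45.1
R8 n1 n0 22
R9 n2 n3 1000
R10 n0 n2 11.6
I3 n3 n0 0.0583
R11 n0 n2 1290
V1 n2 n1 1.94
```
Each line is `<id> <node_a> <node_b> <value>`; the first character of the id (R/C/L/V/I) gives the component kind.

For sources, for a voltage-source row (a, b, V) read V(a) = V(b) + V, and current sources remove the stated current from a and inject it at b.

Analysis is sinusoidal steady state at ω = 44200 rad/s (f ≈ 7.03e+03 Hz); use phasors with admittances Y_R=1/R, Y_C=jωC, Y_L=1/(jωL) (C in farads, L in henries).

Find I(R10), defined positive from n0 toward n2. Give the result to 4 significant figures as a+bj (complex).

-0.02891+0.06584j A

Apply KCL at each of the 3 non-ground nodes and solve the resulting linear system.
Node n1: branches {R2, L3, R4, L4, R8, V1} → V_1 = -1.605-0.7638j
Node n2: branches {R1, I1, I2, C2, R5, L4, R7, R9, R10, R11, V1} → V_2 = 0.3354-0.7638j
Node n3: branches {L1, C1, R1, L2, R3, R4, R5, R6, R7, R9, I3} → V_3 = -0.2209-0.6799j
Source currents: i(V1)=-0.6787+0.3933j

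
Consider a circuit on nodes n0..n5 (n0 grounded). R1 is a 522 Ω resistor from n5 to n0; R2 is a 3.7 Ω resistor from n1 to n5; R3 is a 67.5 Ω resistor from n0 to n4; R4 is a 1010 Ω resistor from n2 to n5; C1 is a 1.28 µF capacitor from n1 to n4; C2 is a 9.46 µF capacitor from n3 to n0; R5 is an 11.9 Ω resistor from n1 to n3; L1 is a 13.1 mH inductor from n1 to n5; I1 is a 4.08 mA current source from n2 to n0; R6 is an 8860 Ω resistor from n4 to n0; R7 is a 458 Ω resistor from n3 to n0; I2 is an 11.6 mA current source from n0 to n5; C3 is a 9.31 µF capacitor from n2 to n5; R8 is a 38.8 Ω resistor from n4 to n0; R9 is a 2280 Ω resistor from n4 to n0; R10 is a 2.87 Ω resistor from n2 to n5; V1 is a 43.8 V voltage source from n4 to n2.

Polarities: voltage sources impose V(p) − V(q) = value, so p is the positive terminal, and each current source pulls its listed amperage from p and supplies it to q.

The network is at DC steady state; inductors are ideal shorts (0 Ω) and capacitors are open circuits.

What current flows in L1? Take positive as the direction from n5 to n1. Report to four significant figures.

Element admittances at DC:
  Y(R1) = 0.001916 S between n5,n0
  Y(R2) = 0.2703 S between n1,n5
  Y(R3) = 0.01481 S between n0,n4
  Y(R4) = 0.0009901 S between n2,n5
  Y(C1) = 0.000 S between n1,n4
  Y(C2) = 0.000 S between n3,n0
  Y(R5) = 0.08403 S between n1,n3
  L1: short n1↔n5 (DC inductor)
  I1: injects 0.00408 A into n0 (from n2)
  Y(R6) = 0.0001129 S between n4,n0
  Y(R7) = 0.002183 S between n3,n0
  I2: injects 0.0116 A into n5 (from n0)
  Y(C3) = 0.000 S between n2,n5
  Y(R8) = 0.02577 S between n4,n0
  Y(R9) = 0.0004386 S between n4,n0
  Y(R10) = 0.3484 S between n2,n5
  V1: constraint V(n4)−V(n2) = 43.8
Assemble and solve the 7×7 MNA system:
  V(n1)=-39.27  V(n2)=-39.76  V(n3)=-38.28  V(n4)=4.043  V(n5)=-39.27
  i(L1)=0.08357  i(V1)=-0.1663

-0.08357 A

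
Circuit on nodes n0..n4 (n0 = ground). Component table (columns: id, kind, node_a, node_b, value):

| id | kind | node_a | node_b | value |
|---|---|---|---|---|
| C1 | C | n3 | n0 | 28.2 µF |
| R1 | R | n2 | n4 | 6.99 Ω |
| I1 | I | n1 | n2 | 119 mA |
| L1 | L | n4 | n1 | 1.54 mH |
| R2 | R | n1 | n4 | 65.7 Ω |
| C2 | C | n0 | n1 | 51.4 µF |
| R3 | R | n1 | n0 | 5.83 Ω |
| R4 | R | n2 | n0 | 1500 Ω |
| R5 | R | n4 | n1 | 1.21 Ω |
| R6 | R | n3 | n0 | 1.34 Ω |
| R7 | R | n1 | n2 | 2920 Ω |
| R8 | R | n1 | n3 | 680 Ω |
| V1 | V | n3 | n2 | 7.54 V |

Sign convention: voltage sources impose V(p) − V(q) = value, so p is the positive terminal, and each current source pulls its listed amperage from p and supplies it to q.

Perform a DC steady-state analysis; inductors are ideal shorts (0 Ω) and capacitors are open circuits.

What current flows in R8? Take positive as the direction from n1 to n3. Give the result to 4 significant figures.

-0.006212 A

Element admittances at DC:
  Y(C1) = 0.000 S between n3,n0
  Y(R1) = 0.1431 S between n2,n4
  I1: injects 0.119 A into n2 (from n1)
  L1: short n4↔n1 (DC inductor)
  Y(R2) = 0.01522 S between n1,n4
  Y(C2) = 0.000 S between n0,n1
  Y(R3) = 0.1715 S between n1,n0
  Y(R4) = 0.0006667 S between n2,n0
  Y(R5) = 0.8264 S between n4,n1
  Y(R6) = 0.7463 S between n3,n0
  Y(R7) = 0.0003425 S between n1,n2
  Y(R8) = 0.001471 S between n1,n3
  V1: constraint V(n3)−V(n2) = 7.54
Assemble and solve the 6×6 MNA system:
  V(n1)=-3.430  V(n2)=-6.746  V(n3)=0.7943  V(n4)=-3.430
  i(L1)=-0.4744  i(V1)=-0.5990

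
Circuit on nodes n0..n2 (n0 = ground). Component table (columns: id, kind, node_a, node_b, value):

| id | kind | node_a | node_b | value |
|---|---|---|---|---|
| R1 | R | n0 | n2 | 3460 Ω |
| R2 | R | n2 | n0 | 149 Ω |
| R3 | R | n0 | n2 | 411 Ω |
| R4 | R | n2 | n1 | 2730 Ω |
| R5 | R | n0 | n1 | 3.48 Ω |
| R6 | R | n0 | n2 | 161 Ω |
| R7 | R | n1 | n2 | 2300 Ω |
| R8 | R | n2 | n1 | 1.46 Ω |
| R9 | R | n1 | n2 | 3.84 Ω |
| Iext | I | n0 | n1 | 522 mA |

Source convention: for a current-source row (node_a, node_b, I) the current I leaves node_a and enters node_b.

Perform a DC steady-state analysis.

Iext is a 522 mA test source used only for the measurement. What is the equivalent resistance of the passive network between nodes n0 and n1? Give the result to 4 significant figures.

R_eq = 3.303 Ω

MNA unknowns: 2 node voltages V₁..V_2
R1: Y=0.0002890 on G[0,2]
R2: Y=0.006711 on G[2,0]
R3: Y=0.002433 on G[0,2]
R4: Y=0.0003663 on G[2,1]
R5: Y=0.2874 on G[0,1]
R6: Y=0.006211 on G[0,2]
R7: Y=0.0004348 on G[1,2]
R8: Y=0.6849 on G[2,1]
R9: Y=0.2604 on G[1,2]
Iext: z[0]−=0.522, z[1]+=0.522
solve → V1=1.724, V2=1.696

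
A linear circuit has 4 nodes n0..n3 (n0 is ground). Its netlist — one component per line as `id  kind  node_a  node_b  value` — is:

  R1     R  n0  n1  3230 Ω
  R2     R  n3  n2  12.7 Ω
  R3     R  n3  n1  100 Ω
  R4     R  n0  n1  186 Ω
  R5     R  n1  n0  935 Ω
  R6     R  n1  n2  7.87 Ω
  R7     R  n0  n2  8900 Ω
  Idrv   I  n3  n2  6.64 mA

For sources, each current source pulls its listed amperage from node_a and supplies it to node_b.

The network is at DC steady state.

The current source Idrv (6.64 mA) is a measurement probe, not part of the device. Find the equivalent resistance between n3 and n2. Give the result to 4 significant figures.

R_eq = 11.36 Ω

Element admittances at DC:
  Y(R1) = 0.0003096 S between n0,n1
  Y(R2) = 0.07874 S between n3,n2
  Y(R3) = 0.01000 S between n3,n1
  Y(R4) = 0.005376 S between n0,n1
  Y(R5) = 0.001070 S between n1,n0
  Y(R6) = 0.1271 S between n1,n2
  Y(R7) = 0.0001124 S between n0,n2
  Idrv: injects 0.00664 A into n2 (from n3)
Assemble and solve the 3×3 MNA system:
  V(n1)=-8.998e-05  V(n2)=0.005410  V(n3)=-0.07004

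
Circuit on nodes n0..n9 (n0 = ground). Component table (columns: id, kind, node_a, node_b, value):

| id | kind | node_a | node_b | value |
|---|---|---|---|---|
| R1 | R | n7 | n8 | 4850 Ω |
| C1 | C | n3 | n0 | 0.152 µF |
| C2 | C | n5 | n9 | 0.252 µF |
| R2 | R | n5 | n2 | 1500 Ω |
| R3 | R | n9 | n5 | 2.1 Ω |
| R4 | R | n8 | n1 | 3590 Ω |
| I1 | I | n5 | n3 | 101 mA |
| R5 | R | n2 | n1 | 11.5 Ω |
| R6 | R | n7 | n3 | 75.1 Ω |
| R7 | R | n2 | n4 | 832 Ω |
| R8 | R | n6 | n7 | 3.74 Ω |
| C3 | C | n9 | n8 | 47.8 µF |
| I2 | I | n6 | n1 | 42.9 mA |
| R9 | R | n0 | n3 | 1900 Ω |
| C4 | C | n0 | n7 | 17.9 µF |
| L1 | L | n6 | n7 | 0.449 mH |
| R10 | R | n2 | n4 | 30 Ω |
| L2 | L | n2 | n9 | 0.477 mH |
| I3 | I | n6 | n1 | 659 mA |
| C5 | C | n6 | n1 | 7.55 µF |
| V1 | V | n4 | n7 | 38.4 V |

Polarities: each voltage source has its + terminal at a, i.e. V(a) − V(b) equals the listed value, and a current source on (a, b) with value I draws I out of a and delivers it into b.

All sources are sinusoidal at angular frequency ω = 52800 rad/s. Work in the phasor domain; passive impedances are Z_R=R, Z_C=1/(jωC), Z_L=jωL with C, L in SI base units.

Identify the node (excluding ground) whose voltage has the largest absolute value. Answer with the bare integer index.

4

Apply KCL at each of the 9 non-ground nodes and solve the resulting linear system.
Node n1: branches {R4, R5, I2, I3, C5} → V_1 = 3.021-3.002j
Node n2: branches {R2, R5, R7, R10, L2} → V_2 = 12.19-2.128j
Node n3: branches {C1, I1, R6, R9} → V_3 = 5.441-3.126j
Node n4: branches {R7, R10, V1} → V_4 = 38.36+0.02958j
Node n5: branches {C2, R2, R3, I1} → V_5 = 11.90-4.784j
Node n6: branches {R8, I2, L1, I3, C5} → V_6 = 2.832+0.7657j
Node n7: branches {R1, R6, R8, C4, L1, V1} → V_7 = -0.04446+0.02958j
Node n8: branches {R1, R4, C3} → V_8 = 12.11-4.792j
Node n9: branches {C2, R3, C3, L2} → V_9 = 12.11-4.794j
Source currents: i(V1)=-0.9036-0.07451j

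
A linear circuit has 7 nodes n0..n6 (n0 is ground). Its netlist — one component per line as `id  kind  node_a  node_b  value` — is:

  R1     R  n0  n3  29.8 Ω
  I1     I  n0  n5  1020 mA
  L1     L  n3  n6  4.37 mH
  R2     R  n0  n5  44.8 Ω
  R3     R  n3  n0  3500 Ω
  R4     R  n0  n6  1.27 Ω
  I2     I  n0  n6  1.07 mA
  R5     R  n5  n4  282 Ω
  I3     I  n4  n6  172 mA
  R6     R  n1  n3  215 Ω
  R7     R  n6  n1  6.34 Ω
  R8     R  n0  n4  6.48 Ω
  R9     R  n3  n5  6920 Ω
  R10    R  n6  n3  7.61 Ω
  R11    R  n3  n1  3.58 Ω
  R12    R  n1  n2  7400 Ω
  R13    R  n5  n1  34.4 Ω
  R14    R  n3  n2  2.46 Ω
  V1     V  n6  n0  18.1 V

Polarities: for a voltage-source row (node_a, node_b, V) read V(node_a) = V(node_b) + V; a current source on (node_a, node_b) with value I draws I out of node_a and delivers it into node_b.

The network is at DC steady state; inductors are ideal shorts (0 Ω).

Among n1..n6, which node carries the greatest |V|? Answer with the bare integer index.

MNA unknowns: 6 node voltages V₁..V_6 plus 2 source currents (L1, V1)
R1: Y=0.03356 on G[0,3]
I1: z[0]−=1.02, z[5]+=1.02
L1: row V3−V6=0, i_L1 at 3,6
R2: Y=0.02232 on G[0,5]
R3: Y=0.0002857 on G[3,0]
R4: Y=0.7874 on G[0,6]
I2: z[0]−=0.00107, z[6]+=0.00107
R5: Y=0.003546 on G[5,4]
I3: z[4]−=0.172, z[6]+=0.172
R6: Y=0.004651 on G[1,3]
R7: Y=0.1577 on G[6,1]
R8: Y=0.1543 on G[0,4]
R9: Y=0.0001445 on G[3,5]
R10: Y=0.1314 on G[6,3]
R11: Y=0.2793 on G[3,1]
R12: Y=0.0001351 on G[1,2]
R13: Y=0.02907 on G[5,1]
R14: Y=0.4065 on G[3,2]
V1: row V6−V0=18.1, i_V1 at 6,0
solve → V1=18.74, V2=18.10, V3=18.10, V4=-0.4510, V5=28.43, V6=18.10
aux → i_L1=-0.4300, i_V1=-14.41

5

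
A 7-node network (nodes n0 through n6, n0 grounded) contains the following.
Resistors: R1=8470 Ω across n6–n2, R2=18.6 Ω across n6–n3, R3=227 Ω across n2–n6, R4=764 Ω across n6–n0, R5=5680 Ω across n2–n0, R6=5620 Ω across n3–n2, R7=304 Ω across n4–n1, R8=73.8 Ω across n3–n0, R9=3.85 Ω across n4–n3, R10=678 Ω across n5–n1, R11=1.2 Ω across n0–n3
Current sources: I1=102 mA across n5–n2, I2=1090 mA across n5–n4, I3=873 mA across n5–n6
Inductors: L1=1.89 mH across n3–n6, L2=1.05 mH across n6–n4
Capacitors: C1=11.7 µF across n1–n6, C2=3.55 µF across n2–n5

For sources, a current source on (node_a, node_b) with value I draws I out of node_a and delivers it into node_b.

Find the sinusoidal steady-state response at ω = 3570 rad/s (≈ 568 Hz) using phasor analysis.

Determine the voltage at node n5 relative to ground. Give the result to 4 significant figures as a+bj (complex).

-315.6+97.45j V

Apply KCL at each of the 6 non-ground nodes and solve the resulting linear system.
Node n1: branches {C1, R7, R10} → V_1 = 3.162+9.467j
Node n2: branches {R1, I1, R3, R5, R6, C2} → V_2 = -305.4-28.39j
Node n3: branches {R2, L1, R6, R8, R9, R11} → V_3 = 0.06235+0.008877j
Node n4: branches {L2, I2, R7, R9} → V_4 = 1.439+0.8414j
Node n5: branches {I1, C2, I2, R10, I3} → V_5 = -315.6+97.45j
Node n6: branches {R1, R2, L1, L2, R3, R4, C1, I3} → V_6 = 0.7350-1.925j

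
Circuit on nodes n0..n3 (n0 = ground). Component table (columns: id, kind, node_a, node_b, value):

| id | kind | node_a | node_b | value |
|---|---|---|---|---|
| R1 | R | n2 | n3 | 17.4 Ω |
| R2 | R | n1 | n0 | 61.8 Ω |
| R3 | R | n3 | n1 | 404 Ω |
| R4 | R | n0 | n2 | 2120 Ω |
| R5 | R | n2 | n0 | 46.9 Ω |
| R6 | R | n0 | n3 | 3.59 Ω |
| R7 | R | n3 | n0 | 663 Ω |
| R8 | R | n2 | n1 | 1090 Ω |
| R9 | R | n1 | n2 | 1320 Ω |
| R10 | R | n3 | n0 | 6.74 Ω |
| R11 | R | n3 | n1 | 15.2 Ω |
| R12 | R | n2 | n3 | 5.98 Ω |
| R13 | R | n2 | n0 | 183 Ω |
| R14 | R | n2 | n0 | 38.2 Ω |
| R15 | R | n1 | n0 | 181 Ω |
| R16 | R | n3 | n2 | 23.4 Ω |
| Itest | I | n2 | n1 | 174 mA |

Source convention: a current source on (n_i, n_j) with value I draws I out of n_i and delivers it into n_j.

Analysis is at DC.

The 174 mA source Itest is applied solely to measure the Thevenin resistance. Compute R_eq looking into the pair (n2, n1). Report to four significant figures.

Element admittances at DC:
  Y(R1) = 0.05747 S between n2,n3
  Y(R2) = 0.01618 S between n1,n0
  Y(R3) = 0.002475 S between n3,n1
  Y(R4) = 0.0004717 S between n0,n2
  Y(R5) = 0.02132 S between n2,n0
  Y(R6) = 0.2786 S between n0,n3
  Y(R7) = 0.001508 S between n3,n0
  Y(R8) = 0.0009174 S between n2,n1
  Y(R9) = 0.0007576 S between n1,n2
  Y(R10) = 0.1484 S between n3,n0
  Y(R11) = 0.06579 S between n3,n1
  Y(R12) = 0.1672 S between n2,n3
  Y(R13) = 0.005464 S between n2,n0
  Y(R14) = 0.02618 S between n2,n0
  Y(R15) = 0.005525 S between n1,n0
  Y(R16) = 0.04274 S between n3,n2
  Itest: injects 0.174 A into n1 (from n2)
Assemble and solve the 3×3 MNA system:
  V(n1)=1.869  V(n2)=-0.5513  V(n3)=-0.02594

R_eq = 13.91 Ω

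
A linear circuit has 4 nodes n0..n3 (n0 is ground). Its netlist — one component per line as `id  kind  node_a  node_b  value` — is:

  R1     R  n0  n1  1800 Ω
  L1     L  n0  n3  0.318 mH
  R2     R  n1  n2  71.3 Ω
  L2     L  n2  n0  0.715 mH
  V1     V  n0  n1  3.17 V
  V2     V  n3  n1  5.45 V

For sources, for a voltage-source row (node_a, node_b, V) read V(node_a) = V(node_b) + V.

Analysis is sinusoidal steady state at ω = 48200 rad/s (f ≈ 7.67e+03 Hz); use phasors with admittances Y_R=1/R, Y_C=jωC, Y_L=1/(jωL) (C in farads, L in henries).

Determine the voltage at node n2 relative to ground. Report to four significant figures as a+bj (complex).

MNA unknowns: 3 node voltages V₁..V_3 plus 2 source currents (V1, V2)
R1: Y=0.0005556+0.000j on G[0,1]
L1: Y=0.000-0.06524j on G[0,3]
R2: Y=0.01403+0.000j on G[1,2]
L2: Y=0.000-0.02902j on G[2,0]
V1: row V0−V1=3.17, i_V1 at 0,1
V2: row V3−V1=5.45, i_V2 at 3,1
solve → V1=-3.170+0.000j, V2=-0.6003-1.242j, V3=2.280+0.000j
aux → i_V1=-0.03780-0.1313j, i_V2=0.000+0.1488j

-0.6003-1.242j V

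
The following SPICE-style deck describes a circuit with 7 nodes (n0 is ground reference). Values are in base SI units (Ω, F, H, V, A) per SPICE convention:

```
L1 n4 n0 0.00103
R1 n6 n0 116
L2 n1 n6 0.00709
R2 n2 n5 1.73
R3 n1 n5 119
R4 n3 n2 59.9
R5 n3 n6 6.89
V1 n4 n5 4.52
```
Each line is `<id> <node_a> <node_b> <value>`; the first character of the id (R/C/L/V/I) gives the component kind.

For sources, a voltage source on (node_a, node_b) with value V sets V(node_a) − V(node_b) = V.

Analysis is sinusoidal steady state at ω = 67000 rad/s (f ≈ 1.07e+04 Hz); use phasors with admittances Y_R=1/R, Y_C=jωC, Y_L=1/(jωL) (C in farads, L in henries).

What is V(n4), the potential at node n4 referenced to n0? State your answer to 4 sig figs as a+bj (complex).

Apply KCL at each of the 6 non-ground nodes and solve the resulting linear system.
Node n1: branches {L2, R3} → V_1 = -3.907+1.089j
Node n2: branches {R2, R4} → V_2 = -3.860+1.445j
Node n3: branches {R4, R5} → V_3 = -2.592+1.088j
Node n4: branches {L1, V1} → V_4 = 0.6231+1.455j
Node n5: branches {R2, R3, V1} → V_5 = -3.897+1.455j
Node n6: branches {R1, L2, R5} → V_6 = -2.446+1.047j
Source currents: i(V1)=-0.02109+0.009029j

0.6231+1.455j V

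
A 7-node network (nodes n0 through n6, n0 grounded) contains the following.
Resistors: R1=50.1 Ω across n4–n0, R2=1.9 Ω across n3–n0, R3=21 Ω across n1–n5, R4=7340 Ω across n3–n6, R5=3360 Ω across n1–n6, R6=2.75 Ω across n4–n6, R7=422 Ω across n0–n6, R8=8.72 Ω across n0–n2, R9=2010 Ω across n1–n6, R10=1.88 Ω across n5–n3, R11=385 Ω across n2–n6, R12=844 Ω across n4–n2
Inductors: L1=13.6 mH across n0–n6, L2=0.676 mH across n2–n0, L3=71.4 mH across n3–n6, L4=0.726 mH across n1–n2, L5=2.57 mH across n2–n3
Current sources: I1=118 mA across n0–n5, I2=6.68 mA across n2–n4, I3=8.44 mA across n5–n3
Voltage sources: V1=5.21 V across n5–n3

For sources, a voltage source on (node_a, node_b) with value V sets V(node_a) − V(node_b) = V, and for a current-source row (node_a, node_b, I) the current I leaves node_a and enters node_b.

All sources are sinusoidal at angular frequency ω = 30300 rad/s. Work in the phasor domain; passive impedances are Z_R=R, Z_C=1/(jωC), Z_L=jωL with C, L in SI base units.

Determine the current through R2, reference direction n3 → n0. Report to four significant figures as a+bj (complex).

0.006803+0.07707j A

Element admittances at ω=30300 rad/s:
  Y(R1) = 0.01996+0.000j S between n4,n0
  Y(L1) = 0.000-0.002427j S between n0,n6
  Y(R2) = 0.5263+0.000j S between n3,n0
  I1: injects 0.118 A into n5 (from n0)
  Y(L2) = 0.000-0.04882j S between n2,n0
  Y(R3) = 0.04762+0.000j S between n1,n5
  Y(R4) = 0.0001362+0.000j S between n3,n6
  Y(R5) = 0.0002976+0.000j S between n1,n6
  I2: injects 0.00668 A into n4 (from n2)
  Y(R6) = 0.3636+0.000j S between n4,n6
  Y(R7) = 0.002370+0.000j S between n0,n6
  Y(R8) = 0.1147+0.000j S between n0,n2
  Y(R9) = 0.0004975+0.000j S between n1,n6
  Y(L3) = 0.000-0.0004622j S between n3,n6
  I3: injects 0.00844 A into n3 (from n5)
  Y(R10) = 0.5319+0.000j S between n5,n3
  Y(R11) = 0.002597+0.000j S between n2,n6
  Y(R12) = 0.001185+0.000j S between n4,n2
  Y(L4) = 0.000-0.04546j S between n1,n2
  Y(L5) = 0.000-0.01284j S between n2,n3
  V1: constraint V(n5)−V(n3) = 5.21
Assemble and solve the 7×7 MNA system:
  V(n1)=2.996+2.032j  V(n2)=0.9864-0.2566j  V(n3)=0.01293+0.1464j  V(n4)=0.4660+0.07363j  V(n5)=5.223+0.1464j  V(n6)=0.4715+0.07875j
  i(V1)=-2.768+0.08980j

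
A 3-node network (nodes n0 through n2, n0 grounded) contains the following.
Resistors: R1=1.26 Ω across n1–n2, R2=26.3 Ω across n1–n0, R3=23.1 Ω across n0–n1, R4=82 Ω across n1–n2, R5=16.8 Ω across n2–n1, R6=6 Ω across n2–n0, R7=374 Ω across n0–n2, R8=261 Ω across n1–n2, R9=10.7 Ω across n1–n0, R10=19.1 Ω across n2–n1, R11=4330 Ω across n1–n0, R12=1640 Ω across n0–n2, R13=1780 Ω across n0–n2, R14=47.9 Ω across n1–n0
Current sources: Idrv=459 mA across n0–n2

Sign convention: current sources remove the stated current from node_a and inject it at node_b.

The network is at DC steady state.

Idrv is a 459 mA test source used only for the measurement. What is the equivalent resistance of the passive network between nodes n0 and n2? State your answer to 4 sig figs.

MNA unknowns: 2 node voltages V₁..V_2
R1: Y=0.7937 on G[1,2]
R2: Y=0.03802 on G[1,0]
R3: Y=0.04329 on G[0,1]
R4: Y=0.01220 on G[1,2]
R5: Y=0.05952 on G[2,1]
R6: Y=0.1667 on G[2,0]
R7: Y=0.002674 on G[0,2]
R8: Y=0.003831 on G[1,2]
R9: Y=0.09346 on G[1,0]
R10: Y=0.05236 on G[2,1]
R11: Y=0.0002309 on G[1,0]
R12: Y=0.0006098 on G[0,2]
R13: Y=0.0005618 on G[0,2]
R14: Y=0.02088 on G[1,0]
Idrv: z[0]−=0.459, z[2]+=0.459
solve → V1=1.140, V2=1.382

R_eq = 3.012 Ω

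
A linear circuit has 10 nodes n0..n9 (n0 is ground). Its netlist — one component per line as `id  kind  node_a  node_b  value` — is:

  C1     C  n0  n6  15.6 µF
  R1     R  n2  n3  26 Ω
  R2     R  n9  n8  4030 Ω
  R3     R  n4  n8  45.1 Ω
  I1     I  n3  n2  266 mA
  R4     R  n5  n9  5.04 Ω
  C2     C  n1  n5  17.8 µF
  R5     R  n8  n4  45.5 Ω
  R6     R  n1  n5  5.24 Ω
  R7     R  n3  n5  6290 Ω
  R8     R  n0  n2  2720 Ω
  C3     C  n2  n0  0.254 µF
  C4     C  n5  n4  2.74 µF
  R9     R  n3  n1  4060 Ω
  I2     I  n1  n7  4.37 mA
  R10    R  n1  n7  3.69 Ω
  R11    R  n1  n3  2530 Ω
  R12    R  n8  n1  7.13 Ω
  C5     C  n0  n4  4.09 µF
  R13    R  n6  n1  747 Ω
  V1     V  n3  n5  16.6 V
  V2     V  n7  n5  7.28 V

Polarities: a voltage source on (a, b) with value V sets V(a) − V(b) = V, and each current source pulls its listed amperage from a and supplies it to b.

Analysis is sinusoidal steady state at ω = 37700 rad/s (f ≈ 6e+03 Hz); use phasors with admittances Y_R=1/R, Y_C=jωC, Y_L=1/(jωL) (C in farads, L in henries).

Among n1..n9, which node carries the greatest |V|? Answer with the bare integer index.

Element admittances at ω=37700 rad/s:
  Y(C1) = 0.000+0.5881j S between n0,n6
  Y(R1) = 0.03846+0.000j S between n2,n3
  Y(R2) = 0.0002481+0.000j S between n9,n8
  Y(R3) = 0.02217+0.000j S between n4,n8
  I1: injects 0.266 A into n2 (from n3)
  Y(R4) = 0.1984+0.000j S between n5,n9
  Y(C2) = 0.000+0.6711j S between n1,n5
  Y(R5) = 0.02198+0.000j S between n8,n4
  Y(R6) = 0.1908+0.000j S between n1,n5
  Y(R7) = 0.0001590+0.000j S between n3,n5
  Y(R8) = 0.0003676+0.000j S between n0,n2
  Y(C3) = 0.000+0.009576j S between n2,n0
  Y(C4) = 0.000+0.1033j S between n5,n4
  Y(R9) = 0.0002463+0.000j S between n3,n1
  I2: injects 0.00437 A into n7 (from n1)
  Y(R10) = 0.2710+0.000j S between n1,n7
  Y(R11) = 0.0003953+0.000j S between n1,n3
  Y(R12) = 0.1403+0.000j S between n8,n1
  Y(C5) = 0.000+0.1542j S between n0,n4
  Y(R13) = 0.001339+0.000j S between n6,n1
  V1: constraint V(n3)−V(n5) = 16.6
  V2: constraint V(n7)−V(n5) = 7.28
Assemble and solve the 11×11 MNA system:
  V(n1)=-1.099-1.195j  V(n2)=19.77-4.118j  V(n3)=14.07+0.7659j  V(n4)=-1.208+0.2934j  V(n5)=-2.528+0.7659j  V(n6)=-0.002726+0.002495j  V(n7)=4.752+0.7659j  V(n8)=-1.127-0.8366j  V(n9)=-2.526+0.7639j
  i(V1)=-0.05907-0.1891j  i(V2)=-1.581-0.5314j

2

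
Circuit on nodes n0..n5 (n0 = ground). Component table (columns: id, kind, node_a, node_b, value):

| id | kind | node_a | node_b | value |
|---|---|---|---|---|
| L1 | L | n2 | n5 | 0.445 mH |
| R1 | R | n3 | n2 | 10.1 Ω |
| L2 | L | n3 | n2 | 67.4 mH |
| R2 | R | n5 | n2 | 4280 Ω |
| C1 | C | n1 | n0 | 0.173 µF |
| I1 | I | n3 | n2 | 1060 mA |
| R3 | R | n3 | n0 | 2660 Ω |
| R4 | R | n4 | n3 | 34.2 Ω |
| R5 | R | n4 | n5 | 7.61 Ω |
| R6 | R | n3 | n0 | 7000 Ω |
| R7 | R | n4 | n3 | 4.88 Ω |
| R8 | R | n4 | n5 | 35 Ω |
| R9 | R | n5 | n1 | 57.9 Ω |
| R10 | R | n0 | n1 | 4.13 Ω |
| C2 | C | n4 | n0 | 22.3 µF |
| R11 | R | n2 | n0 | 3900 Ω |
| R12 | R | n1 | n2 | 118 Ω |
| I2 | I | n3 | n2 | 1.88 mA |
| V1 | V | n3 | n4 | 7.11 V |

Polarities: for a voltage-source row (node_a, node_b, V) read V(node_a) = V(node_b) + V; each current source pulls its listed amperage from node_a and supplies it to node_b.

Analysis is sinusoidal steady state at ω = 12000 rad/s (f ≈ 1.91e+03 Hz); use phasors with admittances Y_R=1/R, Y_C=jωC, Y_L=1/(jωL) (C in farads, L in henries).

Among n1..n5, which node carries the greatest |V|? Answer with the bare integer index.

MNA unknowns: 5 node voltages V₁..V_5 plus 1 source current (V1)
L1: Y=0.000-0.1873j on G[2,5]
R1: Y=0.09901+0.000j on G[3,2]
L2: Y=0.000-0.001236j on G[3,2]
R2: Y=0.0002336+0.000j on G[5,2]
C1: Y=0.000+0.002076j on G[1,0]
I1: z[3]−=1.06, z[2]+=1.06
R3: Y=0.0003759+0.000j on G[3,0]
R4: Y=0.02924+0.000j on G[4,3]
R5: Y=0.1314+0.000j on G[4,5]
R6: Y=0.0001429+0.000j on G[3,0]
R7: Y=0.2049+0.000j on G[4,3]
R8: Y=0.02857+0.000j on G[4,5]
R9: Y=0.01727+0.000j on G[5,1]
R10: Y=0.2421+0.000j on G[0,1]
C2: Y=0.000+0.2676j on G[4,0]
R11: Y=0.0002564+0.000j on G[2,0]
R12: Y=0.008475+0.000j on G[1,2]
I2: z[3]−=0.00188, z[2]+=0.00188
V1: row V3−V4=7.11, i_V1 at 3,4
solve → V1=0.5884+0.01969j, V2=7.365+3.728j, V3=7.083+0.5530j, V4=-0.02702+0.5530j, V5=5.509-1.453j
aux → i_V1=-2.699+0.3137j

2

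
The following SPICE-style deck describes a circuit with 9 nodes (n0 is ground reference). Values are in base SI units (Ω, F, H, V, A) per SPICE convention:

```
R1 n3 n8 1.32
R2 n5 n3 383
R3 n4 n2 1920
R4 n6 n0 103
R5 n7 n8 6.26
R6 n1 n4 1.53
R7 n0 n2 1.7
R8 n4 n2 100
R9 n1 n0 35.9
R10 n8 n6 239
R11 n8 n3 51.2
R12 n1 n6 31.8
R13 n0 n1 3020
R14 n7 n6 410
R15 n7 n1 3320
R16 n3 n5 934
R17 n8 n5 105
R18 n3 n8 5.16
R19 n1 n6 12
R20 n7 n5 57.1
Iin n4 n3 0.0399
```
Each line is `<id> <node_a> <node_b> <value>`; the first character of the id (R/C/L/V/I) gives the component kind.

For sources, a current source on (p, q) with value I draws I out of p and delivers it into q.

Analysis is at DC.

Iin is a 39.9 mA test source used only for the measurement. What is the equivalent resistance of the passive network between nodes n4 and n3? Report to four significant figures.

R_eq = 155.3 Ω

Apply KCL at each of the 8 non-ground nodes and solve the resulting linear system.
Node n1: branches {R6, R9, R12, R13, R15, R19} → V_1 = -0.04966
Node n2: branches {R3, R7, R8} → V_2 = -0.001915
Node n3: branches {R1, R2, R11, R16, R18, Iin} → V_3 = 6.087
Node n4: branches {R3, R6, R8, Iin} → V_4 = -0.1090
Node n5: branches {R2, R16, R17, R20} → V_5 = 5.998
Node n6: branches {R4, R10, R12, R14, R19} → V_6 = 0.2602
Node n7: branches {R5, R14, R15, R20} → V_7 = 5.953
Node n8: branches {R1, R5, R10, R11, R17, R18} → V_8 = 6.046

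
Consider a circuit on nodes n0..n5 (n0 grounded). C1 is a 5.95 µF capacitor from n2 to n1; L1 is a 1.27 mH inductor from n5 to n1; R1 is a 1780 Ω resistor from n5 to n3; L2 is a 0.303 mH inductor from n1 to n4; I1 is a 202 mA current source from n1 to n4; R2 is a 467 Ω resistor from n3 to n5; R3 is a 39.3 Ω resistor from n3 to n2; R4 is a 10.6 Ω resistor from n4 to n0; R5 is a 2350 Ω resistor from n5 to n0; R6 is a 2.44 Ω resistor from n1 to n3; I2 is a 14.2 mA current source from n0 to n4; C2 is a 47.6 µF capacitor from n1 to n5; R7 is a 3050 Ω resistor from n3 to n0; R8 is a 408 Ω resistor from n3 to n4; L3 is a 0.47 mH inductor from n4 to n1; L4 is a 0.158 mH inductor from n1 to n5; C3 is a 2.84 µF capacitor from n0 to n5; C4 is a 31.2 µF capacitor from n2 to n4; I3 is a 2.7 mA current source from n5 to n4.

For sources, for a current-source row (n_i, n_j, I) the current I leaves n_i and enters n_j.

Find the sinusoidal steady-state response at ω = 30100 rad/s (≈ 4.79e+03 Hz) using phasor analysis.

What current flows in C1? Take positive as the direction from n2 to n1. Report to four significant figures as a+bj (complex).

0.1145+0.5084j A

Apply KCL at each of the 5 non-ground nodes and solve the resulting linear system.
Node n1: branches {C1, L1, L2, I1, R6, C2, L3, L4} → V_1 = -1.463+2.055j
Node n2: branches {C1, R3, C4} → V_2 = 1.375+1.416j
Node n3: branches {R1, R2, R3, R6, R7, R8} → V_3 = -1.279+2.011j
Node n4: branches {L2, I1, R4, I2, R8, L3, C4, I3} → V_4 = 1.901+1.222j
Node n5: branches {L1, R1, R2, R5, C2, L4, C3, I3} → V_5 = -1.366+1.920j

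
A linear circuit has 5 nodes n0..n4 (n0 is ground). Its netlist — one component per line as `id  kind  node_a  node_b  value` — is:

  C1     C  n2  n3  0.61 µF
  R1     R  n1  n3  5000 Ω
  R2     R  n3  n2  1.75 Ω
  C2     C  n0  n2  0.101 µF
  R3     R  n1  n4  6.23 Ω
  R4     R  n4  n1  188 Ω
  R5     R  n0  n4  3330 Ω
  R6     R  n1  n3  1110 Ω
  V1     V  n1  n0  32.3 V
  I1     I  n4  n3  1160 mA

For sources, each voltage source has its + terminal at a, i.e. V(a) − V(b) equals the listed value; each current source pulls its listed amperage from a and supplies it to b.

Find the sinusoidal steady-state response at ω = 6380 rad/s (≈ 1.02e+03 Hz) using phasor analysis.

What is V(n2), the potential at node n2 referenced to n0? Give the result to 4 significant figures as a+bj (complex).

Apply KCL at each of the 4 non-ground nodes and solve the resulting linear system.
Node n1: branches {R1, R3, R4, R6, V1} → V_1 = 32.30+0.000j
Node n2: branches {C1, R2, C2} → V_2 = 808.1-473.9j
Node n3: branches {C1, R1, R2, R6, I1} → V_3 = 808.6-473.0j
Node n4: branches {R3, R4, R5, I1} → V_4 = 25.26+0.000j
Source currents: i(V1)=-0.3129-0.5207j

808.1-473.9j V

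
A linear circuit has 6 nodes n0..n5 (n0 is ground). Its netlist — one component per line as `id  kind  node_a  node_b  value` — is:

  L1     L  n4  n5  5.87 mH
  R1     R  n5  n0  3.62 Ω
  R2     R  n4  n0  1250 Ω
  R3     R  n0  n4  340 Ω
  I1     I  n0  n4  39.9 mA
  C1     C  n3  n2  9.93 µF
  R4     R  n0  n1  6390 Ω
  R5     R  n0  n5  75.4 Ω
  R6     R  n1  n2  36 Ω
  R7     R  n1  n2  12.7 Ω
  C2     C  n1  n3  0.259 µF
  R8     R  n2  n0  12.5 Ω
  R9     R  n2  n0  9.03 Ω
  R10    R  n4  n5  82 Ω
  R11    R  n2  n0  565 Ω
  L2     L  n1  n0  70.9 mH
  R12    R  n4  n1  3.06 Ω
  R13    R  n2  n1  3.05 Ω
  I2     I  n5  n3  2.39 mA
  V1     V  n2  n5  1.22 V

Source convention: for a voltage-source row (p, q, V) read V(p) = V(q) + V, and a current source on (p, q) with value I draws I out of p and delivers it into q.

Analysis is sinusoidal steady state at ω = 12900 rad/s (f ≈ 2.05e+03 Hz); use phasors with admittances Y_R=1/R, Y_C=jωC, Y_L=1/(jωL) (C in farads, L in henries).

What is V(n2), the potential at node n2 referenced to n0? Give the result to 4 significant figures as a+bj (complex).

0.8081+0.001228j V

Apply KCL at each of the 5 non-ground nodes and solve the resulting linear system.
Node n1: branches {R4, R6, R7, C2, L2, R12, R13} → V_1 = 0.8523+0.04001j
Node n2: branches {C1, R6, R7, R8, R9, R11, R13, V1} → V_2 = 0.8081+0.001228j
Node n3: branches {C1, C2, I2} → V_3 = 0.8092-0.01597j
Node n4: branches {L1, R2, R3, I1, R10, R12} → V_4 = 0.9110+0.08917j
Node n5: branches {L1, R1, R5, R10, I2, V1} → V_5 = -0.4119+0.001228j
Source currents: i(V1)=-0.1342+0.01675j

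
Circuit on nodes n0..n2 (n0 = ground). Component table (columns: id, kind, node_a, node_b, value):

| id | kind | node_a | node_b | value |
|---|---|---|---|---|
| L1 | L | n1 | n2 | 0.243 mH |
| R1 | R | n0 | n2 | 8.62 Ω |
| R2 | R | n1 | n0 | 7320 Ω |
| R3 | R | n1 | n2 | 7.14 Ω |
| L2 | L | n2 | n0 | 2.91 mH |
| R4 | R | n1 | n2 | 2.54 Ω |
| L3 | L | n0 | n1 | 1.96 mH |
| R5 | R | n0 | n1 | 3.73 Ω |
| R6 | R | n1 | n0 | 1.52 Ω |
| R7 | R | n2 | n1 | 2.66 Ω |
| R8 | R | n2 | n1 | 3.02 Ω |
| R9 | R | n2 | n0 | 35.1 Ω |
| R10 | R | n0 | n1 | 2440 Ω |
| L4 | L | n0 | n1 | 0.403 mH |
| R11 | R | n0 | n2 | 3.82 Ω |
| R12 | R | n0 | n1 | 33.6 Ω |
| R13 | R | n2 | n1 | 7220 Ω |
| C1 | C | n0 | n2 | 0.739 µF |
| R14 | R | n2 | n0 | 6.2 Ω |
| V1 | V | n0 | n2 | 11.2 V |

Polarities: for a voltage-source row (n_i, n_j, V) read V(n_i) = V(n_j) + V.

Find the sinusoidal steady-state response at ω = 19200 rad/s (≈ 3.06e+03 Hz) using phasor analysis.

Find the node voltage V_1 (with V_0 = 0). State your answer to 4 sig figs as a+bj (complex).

MNA unknowns: 2 node voltages V₁..V_2 plus 1 source current (V1)
L1: Y=0.000-0.2143j on G[1,2]
R1: Y=0.1160+0.000j on G[0,2]
R2: Y=0.0001366+0.000j on G[1,0]
R3: Y=0.1401+0.000j on G[1,2]
L2: Y=0.000-0.01790j on G[2,0]
R4: Y=0.3937+0.000j on G[1,2]
L3: Y=0.000-0.02657j on G[0,1]
R5: Y=0.2681+0.000j on G[0,1]
R6: Y=0.6579+0.000j on G[1,0]
R7: Y=0.3759+0.000j on G[2,1]
R8: Y=0.3311+0.000j on G[2,1]
R9: Y=0.02849+0.000j on G[2,0]
R10: Y=0.0004098+0.000j on G[0,1]
L4: Y=0.000-0.1292j on G[0,1]
R11: Y=0.2618+0.000j on G[0,2]
R12: Y=0.02976+0.000j on G[0,1]
R13: Y=0.0001385+0.000j on G[2,1]
C1: Y=0.000+0.01419j on G[0,2]
R14: Y=0.1613+0.000j on G[2,0]
V1: row V0−V2=11.2, i_V1 at 0,2
solve → V1=-6.330+0.02619j, V2=-11.20+0.000j
aux → i_V1=-12.41+1.053j

-6.330+0.02619j V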